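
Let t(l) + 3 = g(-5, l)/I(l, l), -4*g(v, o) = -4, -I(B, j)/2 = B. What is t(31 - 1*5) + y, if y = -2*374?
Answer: -39053/52 ≈ -751.02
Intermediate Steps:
I(B, j) = -2*B
g(v, o) = 1 (g(v, o) = -¼*(-4) = 1)
y = -748
t(l) = -3 - 1/(2*l) (t(l) = -3 + 1/(-2*l) = -3 + 1*(-1/(2*l)) = -3 - 1/(2*l))
t(31 - 1*5) + y = (-3 - 1/(2*(31 - 1*5))) - 748 = (-3 - 1/(2*(31 - 5))) - 748 = (-3 - ½/26) - 748 = (-3 - ½*1/26) - 748 = (-3 - 1/52) - 748 = -157/52 - 748 = -39053/52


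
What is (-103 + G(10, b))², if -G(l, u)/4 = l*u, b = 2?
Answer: 33489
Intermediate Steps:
G(l, u) = -4*l*u
(-103 + G(10, b))² = (-103 - 4*10*2)² = (-103 - 80)² = (-183)² = 33489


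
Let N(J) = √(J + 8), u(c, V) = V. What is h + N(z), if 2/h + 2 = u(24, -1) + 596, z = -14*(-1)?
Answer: 2/593 + √22 ≈ 4.6938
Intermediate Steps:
z = 14
h = 2/593 (h = 2/(-2 + (-1 + 596)) = 2/(-2 + 595) = 2/593 ≈ 0.0033727)
N(J) = √(8 + J)
h + N(z) = 2/593 + √(8 + 14) = 2/593 + √22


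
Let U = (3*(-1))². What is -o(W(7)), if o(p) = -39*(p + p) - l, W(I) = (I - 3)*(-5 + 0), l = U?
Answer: -1551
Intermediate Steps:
U = 9 (U = (-3)² = 9)
l = 9
W(I) = 15 - 5*I (W(I) = (-3 + I)*(-5) = 15 - 5*I)
o(p) = -9 - 78*p (o(p) = -39*(p + p) - 1*9 = -78*p - 9 = -9 - 78*p)
-o(W(7)) = -(-9 - 78*(15 - 5*7)) = -(-9 - 78*(15 - 35)) = -(-9 - 78*(-20)) = -(-9 + 1560) = -1*1551 = -1551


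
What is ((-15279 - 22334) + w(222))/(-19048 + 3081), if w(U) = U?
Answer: 37391/15967 ≈ 2.3418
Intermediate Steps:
((-15279 - 22334) + w(222))/(-19048 + 3081) = ((-15279 - 22334) + 222)/(-19048 + 3081) = (-37613 + 222)/(-15967) = -37391*(-1/15967) = 37391/15967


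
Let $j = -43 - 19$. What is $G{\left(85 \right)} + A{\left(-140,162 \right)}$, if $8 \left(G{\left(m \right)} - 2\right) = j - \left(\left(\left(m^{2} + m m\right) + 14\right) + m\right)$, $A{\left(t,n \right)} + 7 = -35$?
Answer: $- \frac{14931}{8} \approx -1866.4$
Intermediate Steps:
$A{\left(t,n \right)} = -42$ ($A{\left(t,n \right)} = -7 - 35 = -42$)
$j = -62$ ($j = -43 - 19 = -62$)
$G{\left(m \right)} = - \frac{15}{2} - \frac{m^{2}}{4} - \frac{m}{8}$ ($G{\left(m \right)} = 2 + \frac{-62 - \left(\left(\left(m^{2} + m m\right) + 14\right) + m\right)}{8} = 2 + \frac{-62 - \left(\left(\left(m^{2} + m^{2}\right) + 14\right) + m\right)}{8} = 2 + \frac{-62 - \left(\left(2 m^{2} + 14\right) + m\right)}{8} = 2 + \frac{-62 - \left(\left(14 + 2 m^{2}\right) + m\right)}{8} = 2 + \frac{-62 - \left(14 + m + 2 m^{2}\right)}{8} = 2 + \frac{-76 - m - 2 m^{2}}{8} = 2 - \left(\frac{19}{2} + \frac{m^{2}}{4} + \frac{m}{8}\right) = - \frac{15}{2} - \frac{m^{2}}{4} - \frac{m}{8}$)
$G{\left(85 \right)} + A{\left(-140,162 \right)} = \left(- \frac{15}{2} - \frac{85^{2}}{4} - \frac{85}{8}\right) - 42 = \left(- \frac{15}{2} - \frac{7225}{4} - \frac{85}{8}\right) - 42 = - \frac{14595}{8} - 42 = - \frac{14931}{8}$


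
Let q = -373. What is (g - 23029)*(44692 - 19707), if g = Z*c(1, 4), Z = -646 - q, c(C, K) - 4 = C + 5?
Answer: -643588615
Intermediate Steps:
c(C, K) = 9 + C (c(C, K) = 4 + (C + 5) = 4 + (5 + C) = 9 + C)
Z = -273 (Z = -646 - 1*(-373) = -646 + 373 = -273)
g = -2730 (g = -273*(9 + 1) = -273*10 = -2730)
(g - 23029)*(44692 - 19707) = (-2730 - 23029)*(44692 - 19707) = -25759*24985 = -643588615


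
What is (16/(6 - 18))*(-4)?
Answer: 16/3 ≈ 5.3333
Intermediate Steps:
(16/(6 - 18))*(-4) = (16/(-12))*(-4) = -1/12*16*(-4) = -4/3*(-4) = 16/3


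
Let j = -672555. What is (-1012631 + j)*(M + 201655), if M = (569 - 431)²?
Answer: -371918865014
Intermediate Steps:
M = 19044 (M = 138² = 19044)
(-1012631 + j)*(M + 201655) = (-1012631 - 672555)*(19044 + 201655) = -1685186*220699 = -371918865014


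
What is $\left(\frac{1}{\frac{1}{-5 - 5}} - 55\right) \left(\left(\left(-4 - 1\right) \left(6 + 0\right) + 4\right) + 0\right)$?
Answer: $1690$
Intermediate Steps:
$\left(\frac{1}{\frac{1}{-5 - 5}} - 55\right) \left(\left(\left(-4 - 1\right) \left(6 + 0\right) + 4\right) + 0\right) = \left(\frac{1}{\frac{1}{-10}} - 55\right) \left(\left(\left(-5\right) 6 + 4\right) + 0\right) = \left(\frac{1}{- \frac{1}{10}} - 55\right) \left(\left(-30 + 4\right) + 0\right) = \left(-10 - 55\right) \left(-26 + 0\right) = \left(-65\right) \left(-26\right) = 1690$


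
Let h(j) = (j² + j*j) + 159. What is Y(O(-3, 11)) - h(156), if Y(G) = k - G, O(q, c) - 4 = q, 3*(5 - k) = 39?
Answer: -48840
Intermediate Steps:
k = -8 (k = 5 - ⅓*39 = 5 - 13 = -8)
O(q, c) = 4 + q
Y(G) = -8 - G
h(j) = 159 + 2*j² (h(j) = (j² + j²) + 159 = 2*j² + 159 = 159 + 2*j²)
Y(O(-3, 11)) - h(156) = (-8 - (4 - 3)) - (159 + 2*156²) = (-8 - 1*1) - (159 + 2*24336) = (-8 - 1) - (159 + 48672) = -9 - 1*48831 = -9 - 48831 = -48840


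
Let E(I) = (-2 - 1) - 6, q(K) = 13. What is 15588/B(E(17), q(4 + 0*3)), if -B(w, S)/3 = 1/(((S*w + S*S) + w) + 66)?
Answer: -566364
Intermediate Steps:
E(I) = -9 (E(I) = -3 - 6 = -9)
B(w, S) = -3/(66 + w + S² + S*w) (B(w, S) = -3/(((S*w + S*S) + w) + 66) = -3/(((S*w + S²) + w) + 66) = -3/(((S² + S*w) + w) + 66) = -3/((w + S² + S*w) + 66) = -3/(66 + w + S² + S*w))
15588/B(E(17), q(4 + 0*3)) = 15588/((-3/(66 - 9 + 13² + 13*(-9)))) = 15588/((-3/(66 - 9 + 169 - 117))) = 15588/((-3/109)) = 15588/((-3*1/109)) = 15588/(-3/109) = 15588*(-109/3) = -566364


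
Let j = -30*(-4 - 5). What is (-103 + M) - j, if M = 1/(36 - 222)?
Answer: -69379/186 ≈ -373.01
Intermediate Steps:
M = -1/186 (M = 1/(-186) = -1/186 ≈ -0.0053763)
j = 270 (j = -30*(-9) = -5*(-54) = 270)
(-103 + M) - j = (-103 - 1/186) - 1*270 = -19159/186 - 270 = -69379/186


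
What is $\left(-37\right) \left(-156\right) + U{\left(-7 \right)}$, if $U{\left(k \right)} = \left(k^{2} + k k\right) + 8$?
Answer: $5878$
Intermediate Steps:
$U{\left(k \right)} = 8 + 2 k^{2}$ ($U{\left(k \right)} = \left(k^{2} + k^{2}\right) + 8 = 2 k^{2} + 8 = 8 + 2 k^{2}$)
$\left(-37\right) \left(-156\right) + U{\left(-7 \right)} = \left(-37\right) \left(-156\right) + \left(8 + 2 \left(-7\right)^{2}\right) = 5772 + \left(8 + 2 \cdot 49\right) = 5772 + \left(8 + 98\right) = 5772 + 106 = 5878$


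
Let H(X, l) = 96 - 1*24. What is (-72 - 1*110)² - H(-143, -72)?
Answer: 33052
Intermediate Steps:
H(X, l) = 72 (H(X, l) = 96 - 24 = 72)
(-72 - 1*110)² - H(-143, -72) = (-72 - 1*110)² - 1*72 = (-72 - 110)² - 72 = (-182)² - 72 = 33124 - 72 = 33052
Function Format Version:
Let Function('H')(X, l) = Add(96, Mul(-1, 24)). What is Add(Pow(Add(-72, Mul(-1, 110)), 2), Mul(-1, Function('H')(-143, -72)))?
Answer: 33052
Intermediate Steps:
Function('H')(X, l) = 72 (Function('H')(X, l) = Add(96, -24) = 72)
Add(Pow(Add(-72, Mul(-1, 110)), 2), Mul(-1, Function('H')(-143, -72))) = Add(Pow(Add(-72, Mul(-1, 110)), 2), Mul(-1, 72)) = Add(Pow(Add(-72, -110), 2), -72) = Add(Pow(-182, 2), -72) = Add(33124, -72) = 33052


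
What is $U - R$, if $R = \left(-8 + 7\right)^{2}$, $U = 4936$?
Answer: $4935$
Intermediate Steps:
$R = 1$ ($R = \left(-1\right)^{2} = 1$)
$U - R = 4936 - 1 = 4935$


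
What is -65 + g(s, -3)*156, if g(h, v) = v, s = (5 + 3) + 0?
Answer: -533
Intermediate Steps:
s = 8 (s = 8 + 0 = 8)
-65 + g(s, -3)*156 = -65 - 3*156 = -65 - 468 = -533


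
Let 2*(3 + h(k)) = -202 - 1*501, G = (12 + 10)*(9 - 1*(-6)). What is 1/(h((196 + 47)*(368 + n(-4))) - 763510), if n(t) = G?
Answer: -2/1527729 ≈ -1.3091e-6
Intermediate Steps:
G = 330 (G = 22*(9 + 6) = 22*15 = 330)
n(t) = 330
h(k) = -709/2 (h(k) = -3 + (-202 - 1*501)/2 = -3 + (-202 - 501)/2 = -3 + (½)*(-703) = -3 - 703/2 = -709/2)
1/(h((196 + 47)*(368 + n(-4))) - 763510) = 1/(-709/2 - 763510) = 1/(-1527729/2) = -2/1527729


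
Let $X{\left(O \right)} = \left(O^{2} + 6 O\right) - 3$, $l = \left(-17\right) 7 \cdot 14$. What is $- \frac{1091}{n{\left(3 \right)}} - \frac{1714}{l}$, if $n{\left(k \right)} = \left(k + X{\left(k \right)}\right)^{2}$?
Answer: $- \frac{284050}{607257} \approx -0.46776$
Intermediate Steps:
$l = -1666$ ($l = \left(-119\right) 14 = -1666$)
$X{\left(O \right)} = -3 + O^{2} + 6 O$
$n{\left(k \right)} = \left(-3 + k^{2} + 7 k\right)^{2}$ ($n{\left(k \right)} = \left(k + \left(-3 + k^{2} + 6 k\right)\right)^{2} = \left(-3 + k^{2} + 7 k\right)^{2}$)
$- \frac{1091}{n{\left(3 \right)}} - \frac{1714}{l} = - \frac{1091}{\left(-3 + 3^{2} + 7 \cdot 3\right)^{2}} - \frac{1714}{-1666} = - \frac{1091}{\left(-3 + 9 + 21\right)^{2}} - - \frac{857}{833} = - \frac{1091}{27^{2}} + \frac{857}{833} = - \frac{1091}{729} + \frac{857}{833} = - \frac{284050}{607257}$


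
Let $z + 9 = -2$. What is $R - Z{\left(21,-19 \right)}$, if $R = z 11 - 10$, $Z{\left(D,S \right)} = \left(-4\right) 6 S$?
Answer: $-587$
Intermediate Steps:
$z = -11$ ($z = -9 - 2 = -11$)
$Z{\left(D,S \right)} = - 24 S$
$R = -131$ ($R = \left(-11\right) 11 - 10 = -121 - 10 = -131$)
$R - Z{\left(21,-19 \right)} = -131 - \left(-24\right) \left(-19\right) = -131 - 456 = -587$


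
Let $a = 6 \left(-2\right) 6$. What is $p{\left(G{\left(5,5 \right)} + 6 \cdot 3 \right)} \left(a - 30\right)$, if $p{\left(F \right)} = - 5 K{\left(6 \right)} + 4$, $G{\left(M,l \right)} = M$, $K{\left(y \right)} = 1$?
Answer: $102$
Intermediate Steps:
$p{\left(F \right)} = -1$ ($p{\left(F \right)} = \left(-5\right) 1 + 4 = -5 + 4 = -1$)
$a = -72$ ($a = \left(-12\right) 6 = -72$)
$p{\left(G{\left(5,5 \right)} + 6 \cdot 3 \right)} \left(a - 30\right) = - (-72 - 30) = \left(-1\right) \left(-102\right) = 102$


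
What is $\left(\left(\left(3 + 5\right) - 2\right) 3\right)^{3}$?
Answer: $5832$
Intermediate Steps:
$\left(\left(\left(3 + 5\right) - 2\right) 3\right)^{3} = \left(\left(8 - 2\right) 3\right)^{3} = \left(6 \cdot 3\right)^{3} = 18^{3} = 5832$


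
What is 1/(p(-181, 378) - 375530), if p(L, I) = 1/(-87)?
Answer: -87/32671111 ≈ -2.6629e-6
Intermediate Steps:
p(L, I) = -1/87
1/(p(-181, 378) - 375530) = 1/(-1/87 - 375530) = 1/(-32671111/87) = -87/32671111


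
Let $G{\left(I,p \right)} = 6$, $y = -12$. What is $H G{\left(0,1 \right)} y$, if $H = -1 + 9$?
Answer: $-576$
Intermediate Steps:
$H = 8$
$H G{\left(0,1 \right)} y = 8 \cdot 6 \left(-12\right) = 48 \left(-12\right) = -576$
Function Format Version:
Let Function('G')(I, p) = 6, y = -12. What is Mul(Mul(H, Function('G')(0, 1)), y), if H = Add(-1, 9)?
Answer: -576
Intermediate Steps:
H = 8
Mul(Mul(H, Function('G')(0, 1)), y) = Mul(Mul(8, 6), -12) = Mul(48, -12) = -576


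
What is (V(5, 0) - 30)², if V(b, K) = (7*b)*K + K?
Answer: 900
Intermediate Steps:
V(b, K) = K + 7*K*b (V(b, K) = 7*K*b + K = K + 7*K*b)
(V(5, 0) - 30)² = (0*(1 + 7*5) - 30)² = (0*(1 + 35) - 30)² = (0*36 - 30)² = (0 - 30)² = (-30)² = 900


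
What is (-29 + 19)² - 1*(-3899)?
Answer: 3999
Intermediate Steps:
(-29 + 19)² - 1*(-3899) = (-10)² + 3899 = 100 + 3899 = 3999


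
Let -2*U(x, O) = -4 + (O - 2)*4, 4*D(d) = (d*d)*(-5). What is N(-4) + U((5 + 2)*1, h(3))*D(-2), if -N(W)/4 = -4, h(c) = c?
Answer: 16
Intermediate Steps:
N(W) = 16 (N(W) = -4*(-4) = 16)
D(d) = -5*d²/4 (D(d) = ((d*d)*(-5))/4 = (d²*(-5))/4 = (-5*d²)/4 = -5*d²/4)
U(x, O) = 6 - 2*O (U(x, O) = -(-4 + (O - 2)*4)/2 = -(-4 + (-2 + O)*4)/2 = -(-4 + (-8 + 4*O))/2 = -(-12 + 4*O)/2 = 6 - 2*O)
N(-4) + U((5 + 2)*1, h(3))*D(-2) = 16 + (6 - 2*3)*(-5/4*(-2)²) = 16 + (6 - 6)*(-5/4*4) = 16 + 0*(-5) = 16 + 0 = 16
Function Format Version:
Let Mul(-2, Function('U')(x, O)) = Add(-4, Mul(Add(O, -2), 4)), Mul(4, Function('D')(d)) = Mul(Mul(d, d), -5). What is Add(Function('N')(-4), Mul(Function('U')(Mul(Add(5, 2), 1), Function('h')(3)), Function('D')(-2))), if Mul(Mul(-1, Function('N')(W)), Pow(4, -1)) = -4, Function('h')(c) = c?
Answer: 16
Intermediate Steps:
Function('N')(W) = 16 (Function('N')(W) = Mul(-4, -4) = 16)
Function('D')(d) = Mul(Rational(-5, 4), Pow(d, 2)) (Function('D')(d) = Mul(Rational(1, 4), Mul(Mul(d, d), -5)) = Mul(Rational(1, 4), Mul(Pow(d, 2), -5)) = Mul(Rational(1, 4), Mul(-5, Pow(d, 2))) = Mul(Rational(-5, 4), Pow(d, 2)))
Function('U')(x, O) = Add(6, Mul(-2, O)) (Function('U')(x, O) = Mul(Rational(-1, 2), Add(-4, Mul(Add(O, -2), 4))) = Mul(Rational(-1, 2), Add(-4, Mul(Add(-2, O), 4))) = Mul(Rational(-1, 2), Add(-4, Add(-8, Mul(4, O)))) = Mul(Rational(-1, 2), Add(-12, Mul(4, O))) = Add(6, Mul(-2, O)))
Add(Function('N')(-4), Mul(Function('U')(Mul(Add(5, 2), 1), Function('h')(3)), Function('D')(-2))) = Add(16, Mul(Add(6, Mul(-2, 3)), Mul(Rational(-5, 4), Pow(-2, 2)))) = Add(16, Mul(Add(6, -6), Mul(Rational(-5, 4), 4))) = Add(16, Mul(0, -5)) = Add(16, 0) = 16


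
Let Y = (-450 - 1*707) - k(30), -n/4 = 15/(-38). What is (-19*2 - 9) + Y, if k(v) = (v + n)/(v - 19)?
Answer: -252236/209 ≈ -1206.9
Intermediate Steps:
n = 30/19 (n = -60/(-38) = -60*(-1)/38 = -4*(-15/38) = 30/19 ≈ 1.5789)
k(v) = (30/19 + v)/(-19 + v) (k(v) = (v + 30/19)/(v - 19) = (30/19 + v)/(-19 + v))
Y = -242413/209 (Y = (-450 - 1*707) - (30/19 + 30)/(-19 + 30) = (-450 - 707) - 600/(11*19) = -1157 - 600/(11*19) = -1157 - 1*600/209 = -1157 - 600/209 = -242413/209 ≈ -1159.9)
(-19*2 - 9) + Y = (-19*2 - 9) - 242413/209 = (-38 - 9) - 242413/209 = -47 - 242413/209 = -252236/209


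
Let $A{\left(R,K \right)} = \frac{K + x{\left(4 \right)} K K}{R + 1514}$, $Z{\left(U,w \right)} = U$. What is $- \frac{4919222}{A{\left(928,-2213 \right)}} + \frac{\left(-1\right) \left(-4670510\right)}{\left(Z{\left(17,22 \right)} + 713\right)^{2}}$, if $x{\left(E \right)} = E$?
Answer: $- \frac{631010670436547}{1043805245270} \approx -604.53$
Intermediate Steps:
$A{\left(R,K \right)} = \frac{K + 4 K^{2}}{1514 + R}$ ($A{\left(R,K \right)} = \frac{K + 4 K K}{R + 1514} = \frac{K + 4 K^{2}}{1514 + R}$)
$- \frac{4919222}{A{\left(928,-2213 \right)}} + \frac{\left(-1\right) \left(-4670510\right)}{\left(Z{\left(17,22 \right)} + 713\right)^{2}} = - \frac{4919222}{\left(-2213\right) \frac{1}{1514 + 928} \left(1 + 4 \left(-2213\right)\right)} + \frac{\left(-1\right) \left(-4670510\right)}{\left(17 + 713\right)^{2}} = - \frac{4919222}{\left(-2213\right) \frac{1}{2442} \left(1 - 8852\right)} + \frac{4670510}{730^{2}} = - \frac{4919222}{\left(-2213\right) \frac{1}{2442} \left(-8851\right)} + \frac{4670510}{532900} = - \frac{4919222}{\frac{19587263}{2442}} + 4670510 \cdot \frac{1}{532900} = \left(-4919222\right) \frac{2442}{19587263} + \frac{467051}{53290} = - \frac{12012740124}{19587263} + \frac{467051}{53290} = - \frac{631010670436547}{1043805245270}$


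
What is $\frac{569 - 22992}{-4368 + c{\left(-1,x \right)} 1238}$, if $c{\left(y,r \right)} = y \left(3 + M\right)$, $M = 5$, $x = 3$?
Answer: $\frac{22423}{14272} \approx 1.5711$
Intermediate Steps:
$c{\left(y,r \right)} = 8 y$ ($c{\left(y,r \right)} = y \left(3 + 5\right) = y 8 = 8 y$)
$\frac{569 - 22992}{-4368 + c{\left(-1,x \right)} 1238} = \frac{569 - 22992}{-4368 + 8 \left(-1\right) 1238} = - \frac{22423}{-4368 - 9904} = - \frac{22423}{-14272} = \left(-22423\right) \left(- \frac{1}{14272}\right) = \frac{22423}{14272}$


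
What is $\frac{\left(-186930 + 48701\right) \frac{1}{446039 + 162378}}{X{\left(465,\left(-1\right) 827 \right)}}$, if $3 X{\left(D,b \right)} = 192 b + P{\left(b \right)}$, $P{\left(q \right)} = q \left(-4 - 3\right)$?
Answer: $\frac{414687}{93084758915} \approx 4.4549 \cdot 10^{-6}$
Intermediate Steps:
$P{\left(q \right)} = - 7 q$ ($P{\left(q \right)} = q \left(-7\right) = - 7 q$)
$X{\left(D,b \right)} = \frac{185 b}{3}$ ($X{\left(D,b \right)} = \frac{192 b - 7 b}{3} = \frac{185 b}{3}$)
$\frac{\left(-186930 + 48701\right) \frac{1}{446039 + 162378}}{X{\left(465,\left(-1\right) 827 \right)}} = \frac{\left(-186930 + 48701\right) \frac{1}{446039 + 162378}}{\frac{185}{3} \left(\left(-1\right) 827\right)} = \frac{\left(-138229\right) \frac{1}{608417}}{\frac{185}{3} \left(-827\right)} = \frac{\left(-138229\right) \frac{1}{608417}}{- \frac{152995}{3}} = \left(- \frac{138229}{608417}\right) \left(- \frac{3}{152995}\right) = \frac{414687}{93084758915}$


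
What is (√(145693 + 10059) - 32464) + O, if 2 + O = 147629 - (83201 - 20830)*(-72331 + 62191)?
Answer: 632557103 + 2*√38938 ≈ 6.3256e+8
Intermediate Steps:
O = 632589567 (O = -2 + (147629 - (83201 - 20830)*(-72331 + 62191)) = -2 + (147629 - 62371*(-10140)) = -2 + (147629 - 1*(-632441940)) = -2 + (147629 + 632441940) = -2 + 632589569 = 632589567)
(√(145693 + 10059) - 32464) + O = (√(145693 + 10059) - 32464) + 632589567 = (√155752 - 32464) + 632589567 = (2*√38938 - 32464) + 632589567 = (-32464 + 2*√38938) + 632589567 = 632557103 + 2*√38938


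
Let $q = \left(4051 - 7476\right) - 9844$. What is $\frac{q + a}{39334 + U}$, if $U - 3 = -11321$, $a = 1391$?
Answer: $- \frac{5939}{14008} \approx -0.42397$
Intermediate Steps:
$U = -11318$ ($U = 3 - 11321 = -11318$)
$q = -13269$ ($q = \left(4051 - 7476\right) - 9844 = -3425 - 9844 = -13269$)
$\frac{q + a}{39334 + U} = \frac{-13269 + 1391}{39334 - 11318} = - \frac{11878}{28016} = \left(-11878\right) \frac{1}{28016} = - \frac{5939}{14008}$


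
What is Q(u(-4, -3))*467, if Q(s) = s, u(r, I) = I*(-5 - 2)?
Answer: 9807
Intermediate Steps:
u(r, I) = -7*I (u(r, I) = I*(-7) = -7*I)
Q(u(-4, -3))*467 = -7*(-3)*467 = 21*467 = 9807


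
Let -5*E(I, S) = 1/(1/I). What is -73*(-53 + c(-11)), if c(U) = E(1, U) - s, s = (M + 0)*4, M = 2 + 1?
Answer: 23798/5 ≈ 4759.6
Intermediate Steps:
M = 3
E(I, S) = -I/5
s = 12 (s = (3 + 0)*4 = 3*4 = 12)
c(U) = -61/5 (c(U) = -⅕*1 - 1*12 = -⅕ - 12 = -61/5)
-73*(-53 + c(-11)) = -73*(-53 - 61/5) = -73*(-326/5) = 23798/5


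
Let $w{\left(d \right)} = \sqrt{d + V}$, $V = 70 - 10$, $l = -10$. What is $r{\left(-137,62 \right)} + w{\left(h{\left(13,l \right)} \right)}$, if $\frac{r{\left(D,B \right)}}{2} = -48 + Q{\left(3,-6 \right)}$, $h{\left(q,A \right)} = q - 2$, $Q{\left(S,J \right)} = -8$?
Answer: $-112 + \sqrt{71} \approx -103.57$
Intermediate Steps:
$h{\left(q,A \right)} = -2 + q$ ($h{\left(q,A \right)} = q - 2 = -2 + q$)
$r{\left(D,B \right)} = -112$ ($r{\left(D,B \right)} = 2 \left(-48 - 8\right) = 2 \left(-56\right) = -112$)
$V = 60$
$w{\left(d \right)} = \sqrt{60 + d}$ ($w{\left(d \right)} = \sqrt{d + 60} = \sqrt{60 + d}$)
$r{\left(-137,62 \right)} + w{\left(h{\left(13,l \right)} \right)} = -112 + \sqrt{60 + \left(-2 + 13\right)} = -112 + \sqrt{60 + 11} = -112 + \sqrt{71}$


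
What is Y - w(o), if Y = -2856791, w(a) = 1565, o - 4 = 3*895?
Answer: -2858356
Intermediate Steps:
o = 2689 (o = 4 + 3*895 = 4 + 2685 = 2689)
Y - w(o) = -2856791 - 1*1565 = -2856791 - 1565 = -2858356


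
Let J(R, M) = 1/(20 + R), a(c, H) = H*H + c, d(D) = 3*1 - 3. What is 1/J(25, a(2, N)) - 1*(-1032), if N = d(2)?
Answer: 1077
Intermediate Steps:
d(D) = 0 (d(D) = 3 - 3 = 0)
N = 0
a(c, H) = c + H**2 (a(c, H) = H**2 + c = c + H**2)
1/J(25, a(2, N)) - 1*(-1032) = 1/(1/(20 + 25)) - 1*(-1032) = 1/(1/45) + 1032 = 45 + 1032 = 1077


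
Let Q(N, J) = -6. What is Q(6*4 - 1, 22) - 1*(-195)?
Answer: 189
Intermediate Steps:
Q(6*4 - 1, 22) - 1*(-195) = -6 - 1*(-195) = -6 + 195 = 189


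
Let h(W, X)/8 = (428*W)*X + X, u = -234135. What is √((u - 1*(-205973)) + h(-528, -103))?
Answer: 3*√20686870 ≈ 13645.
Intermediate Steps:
h(W, X) = 8*X + 3424*W*X (h(W, X) = 8*((428*W)*X + X) = 8*(428*W*X + X) = 8*(X + 428*W*X) = 8*X + 3424*W*X)
√((u - 1*(-205973)) + h(-528, -103)) = √((-234135 - 1*(-205973)) + 8*(-103)*(1 + 428*(-528))) = √((-234135 + 205973) + 8*(-103)*(1 - 225984)) = √(-28162 + 8*(-103)*(-225983)) = √(-28162 + 186209992) = √186181830 = 3*√20686870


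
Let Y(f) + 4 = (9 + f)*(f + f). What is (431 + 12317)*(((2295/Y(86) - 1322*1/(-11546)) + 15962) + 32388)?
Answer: 14532091191932097/23576932 ≈ 6.1637e+8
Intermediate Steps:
Y(f) = -4 + 2*f*(9 + f) (Y(f) = -4 + (9 + f)*(f + f) = -4 + (9 + f)*(2*f) = -4 + 2*f*(9 + f))
(431 + 12317)*(((2295/Y(86) - 1322*1/(-11546)) + 15962) + 32388) = (431 + 12317)*(((2295/(-4 + 2*86² + 18*86) - 1322*1/(-11546)) + 15962) + 32388) = 12748*(((2295/(-4 + 2*7396 + 1548) - 1322*(-1/11546)) + 15962) + 32388) = 12748*(((2295/(-4 + 14792 + 1548) + 661/5773) + 15962) + 32388) = 12748*(((2295/16336 + 661/5773) + 15962) + 32388) = 12748*((24047131/94307728 + 15962) + 32388) = 12748*(1505364001467/94307728 + 32388) = 12748*(4559802695931/94307728) = 14532091191932097/23576932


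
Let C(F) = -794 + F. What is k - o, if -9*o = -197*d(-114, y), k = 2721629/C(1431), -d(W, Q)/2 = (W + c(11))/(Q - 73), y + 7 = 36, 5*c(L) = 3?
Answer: 307284997/70070 ≈ 4385.4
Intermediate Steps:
c(L) = ⅗ (c(L) = (⅕)*3 = ⅗)
y = 29 (y = -7 + 36 = 29)
d(W, Q) = -2*(⅗ + W)/(-73 + Q) (d(W, Q) = -2*(W + ⅗)/(Q - 73) = -2*(⅗ + W)/(-73 + Q))
k = 2721629/637 (k = 2721629/(-794 + 1431) = 2721629/637 ≈ 4272.6)
o = -12411/110 (o = -(-197)*2*(-3 - 5*(-114))/(5*(-73 + 29))/9 = -(-197)*(⅖)*(-3 + 570)/(-44)/9 = -(-197)*(⅖)*(-1/44)*567/9 = -(-197)*(-567)/(9*110) = -⅑*111699/110 = -12411/110 ≈ -112.83)
k - o = 2721629/637 - 1*(-12411/110) = 2721629/637 + 12411/110 = 307284997/70070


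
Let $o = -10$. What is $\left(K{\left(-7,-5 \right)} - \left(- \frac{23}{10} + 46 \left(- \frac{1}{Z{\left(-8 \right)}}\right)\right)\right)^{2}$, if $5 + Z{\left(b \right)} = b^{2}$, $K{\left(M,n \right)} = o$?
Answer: $\frac{16670889}{348100} \approx 47.891$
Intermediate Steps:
$K{\left(M,n \right)} = -10$
$Z{\left(b \right)} = -5 + b^{2}$
$\left(K{\left(-7,-5 \right)} - \left(- \frac{23}{10} + 46 \left(- \frac{1}{Z{\left(-8 \right)}}\right)\right)\right)^{2} = \left(-10 - \left(- \frac{23}{10} + 46 \left(- \frac{1}{-5 + \left(-8\right)^{2}}\right)\right)\right)^{2} = \left(-10 - \left(- \frac{23}{10} + \frac{46}{\left(-1\right) \left(-5 + 64\right)}\right)\right)^{2} = \left(-10 + \left(- \frac{46}{\left(-1\right) 59} + \frac{23}{10}\right)\right)^{2} = \left(-10 + \left(- \frac{46}{-59} + \frac{23}{10}\right)\right)^{2} = \left(-10 + \left(\left(-46\right) \left(- \frac{1}{59}\right) + \frac{23}{10}\right)\right)^{2} = \left(-10 + \left(\frac{46}{59} + \frac{23}{10}\right)\right)^{2} = \left(-10 + \frac{1817}{590}\right)^{2} = \left(- \frac{4083}{590}\right)^{2} = \frac{16670889}{348100}$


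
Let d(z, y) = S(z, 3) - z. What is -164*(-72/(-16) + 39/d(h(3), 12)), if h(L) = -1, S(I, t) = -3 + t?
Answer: -7134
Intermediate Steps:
d(z, y) = -z (d(z, y) = (-3 + 3) - z = 0 - z = -z)
-164*(-72/(-16) + 39/d(h(3), 12)) = -164*(-72/(-16) + 39/((-1*(-1)))) = -164*(-72*(-1/16) + 39/1) = -164*(9/2 + 39*1) = -164*(9/2 + 39) = -164*87/2 = -7134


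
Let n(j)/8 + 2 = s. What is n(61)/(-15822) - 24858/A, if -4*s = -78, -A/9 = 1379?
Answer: 21753652/10909269 ≈ 1.9941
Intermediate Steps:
A = -12411 (A = -9*1379 = -12411)
s = 39/2 (s = -¼*(-78) = 39/2 ≈ 19.500)
n(j) = 140 (n(j) = -16 + 8*(39/2) = -16 + 156 = 140)
n(61)/(-15822) - 24858/A = 140/(-15822) - 24858/(-12411) = 140*(-1/15822) - 24858*(-1/12411) = -70/7911 + 2762/1379 = 21753652/10909269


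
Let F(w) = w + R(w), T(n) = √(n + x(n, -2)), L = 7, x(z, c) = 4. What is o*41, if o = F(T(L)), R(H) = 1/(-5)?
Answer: -41/5 + 41*√11 ≈ 127.78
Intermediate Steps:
R(H) = -⅕
T(n) = √(4 + n) (T(n) = √(n + 4) = √(4 + n))
F(w) = -⅕ + w (F(w) = w - ⅕ = -⅕ + w)
o = -⅕ + √11 (o = -⅕ + √(4 + 7) = -⅕ + √11 ≈ 3.1166)
o*41 = (-⅕ + √11)*41 = -41/5 + 41*√11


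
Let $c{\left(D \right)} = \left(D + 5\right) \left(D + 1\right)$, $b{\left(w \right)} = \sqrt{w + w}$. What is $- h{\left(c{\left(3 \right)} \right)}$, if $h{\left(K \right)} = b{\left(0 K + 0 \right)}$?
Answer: $0$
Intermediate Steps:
$b{\left(w \right)} = \sqrt{2} \sqrt{w}$ ($b{\left(w \right)} = \sqrt{2 w} = \sqrt{2} \sqrt{w}$)
$c{\left(D \right)} = \left(1 + D\right) \left(5 + D\right)$ ($c{\left(D \right)} = \left(5 + D\right) \left(1 + D\right) = \left(1 + D\right) \left(5 + D\right)$)
$h{\left(K \right)} = 0$ ($h{\left(K \right)} = \sqrt{2} \sqrt{0 K + 0} = \sqrt{2} \sqrt{0 + 0} = \sqrt{2} \sqrt{0} = \sqrt{2} \cdot 0 = 0$)
$- h{\left(c{\left(3 \right)} \right)} = \left(-1\right) 0 = 0$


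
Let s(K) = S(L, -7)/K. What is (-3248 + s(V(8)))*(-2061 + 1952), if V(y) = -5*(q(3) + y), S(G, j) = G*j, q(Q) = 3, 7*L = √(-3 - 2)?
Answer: 354032 - 109*I*√5/55 ≈ 3.5403e+5 - 4.4315*I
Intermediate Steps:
L = I*√5/7 (L = √(-3 - 2)/7 = √(-5)/7 = (I*√5)/7 = I*√5/7 ≈ 0.31944*I)
V(y) = -15 - 5*y (V(y) = -5*(3 + y) = -15 - 5*y)
s(K) = -I*√5/K (s(K) = ((I*√5/7)*(-7))/K = (-I*√5)/K = -I*√5/K)
(-3248 + s(V(8)))*(-2061 + 1952) = (-3248 - I*√5/(-15 - 5*8))*(-2061 + 1952) = (-3248 - I*√5/(-15 - 40))*(-109) = (-3248 - 1*I*√5/(-55))*(-109) = (-3248 - 1*I*√5*(-1/55))*(-109) = (-3248 + I*√5/55)*(-109) = 354032 - 109*I*√5/55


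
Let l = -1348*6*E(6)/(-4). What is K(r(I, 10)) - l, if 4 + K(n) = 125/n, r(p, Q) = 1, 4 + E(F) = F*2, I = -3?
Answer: -16055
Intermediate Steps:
E(F) = -4 + 2*F (E(F) = -4 + F*2 = -4 + 2*F)
K(n) = -4 + 125/n
l = 16176 (l = -1348*6*(-4 + 2*6)/(-4) = -1348*6*(-4 + 12)*(-1)/4 = -1348*6*8*(-1)/4 = -64704*(-1)/4 = -1348*(-12) = 16176)
K(r(I, 10)) - l = (-4 + 125/1) - 1*16176 = (-4 + 125*1) - 16176 = (-4 + 125) - 16176 = 121 - 16176 = -16055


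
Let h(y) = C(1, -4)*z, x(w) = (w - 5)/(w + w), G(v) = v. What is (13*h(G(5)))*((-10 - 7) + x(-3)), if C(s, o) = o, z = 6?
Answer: 4888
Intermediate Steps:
x(w) = (-5 + w)/(2*w) (x(w) = (-5 + w)/((2*w)) = (-5 + w)*(1/(2*w)) = (-5 + w)/(2*w))
h(y) = -24 (h(y) = -4*6 = -24)
(13*h(G(5)))*((-10 - 7) + x(-3)) = (13*(-24))*((-10 - 7) + (½)*(-5 - 3)/(-3)) = -312*(-17 + (½)*(-⅓)*(-8)) = -312*(-17 + 4/3) = -312*(-47/3) = 4888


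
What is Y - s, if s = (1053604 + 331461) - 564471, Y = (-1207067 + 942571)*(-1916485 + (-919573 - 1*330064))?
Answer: 837425783918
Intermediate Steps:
Y = 837426604512 (Y = -264496*(-1916485 + (-919573 - 330064)) = -264496*(-1916485 - 1249637) = -264496*(-3166122) = 837426604512)
s = 820594 (s = 1385065 - 564471 = 820594)
Y - s = 837426604512 - 1*820594 = 837426604512 - 820594 = 837425783918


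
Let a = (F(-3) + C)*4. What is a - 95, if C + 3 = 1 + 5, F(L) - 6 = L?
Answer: -71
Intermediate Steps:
F(L) = 6 + L
C = 3 (C = -3 + (1 + 5) = -3 + 6 = 3)
a = 24 (a = ((6 - 3) + 3)*4 = (3 + 3)*4 = 6*4 = 24)
a - 95 = 24 - 95 = -71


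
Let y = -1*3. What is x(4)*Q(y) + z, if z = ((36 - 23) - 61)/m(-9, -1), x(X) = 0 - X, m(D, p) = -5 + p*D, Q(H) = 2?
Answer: -20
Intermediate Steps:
y = -3
m(D, p) = -5 + D*p
x(X) = -X
z = -12 (z = ((36 - 23) - 61)/(-5 - 9*(-1)) = (13 - 61)/(-5 + 9) = -48/4 = -48*¼ = -12)
x(4)*Q(y) + z = -1*4*2 - 12 = -4*2 - 12 = -8 - 12 = -20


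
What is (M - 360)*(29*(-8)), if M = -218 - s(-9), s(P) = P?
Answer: 132008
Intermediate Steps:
M = -209 (M = -218 - 1*(-9) = -218 + 9 = -209)
(M - 360)*(29*(-8)) = (-209 - 360)*(29*(-8)) = -569*(-232) = 132008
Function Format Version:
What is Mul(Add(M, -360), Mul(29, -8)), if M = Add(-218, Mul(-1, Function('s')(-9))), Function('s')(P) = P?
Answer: 132008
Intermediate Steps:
M = -209 (M = Add(-218, Mul(-1, -9)) = Add(-218, 9) = -209)
Mul(Add(M, -360), Mul(29, -8)) = Mul(Add(-209, -360), Mul(29, -8)) = Mul(-569, -232) = 132008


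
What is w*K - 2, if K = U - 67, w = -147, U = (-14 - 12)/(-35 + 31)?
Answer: 17783/2 ≈ 8891.5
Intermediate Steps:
U = 13/2 (U = -26/(-4) = -26*(-¼) = 13/2 ≈ 6.5000)
K = -121/2 (K = 13/2 - 67 = -121/2 ≈ -60.500)
w*K - 2 = -147*(-121/2) - 2 = 17787/2 - 2 = 17783/2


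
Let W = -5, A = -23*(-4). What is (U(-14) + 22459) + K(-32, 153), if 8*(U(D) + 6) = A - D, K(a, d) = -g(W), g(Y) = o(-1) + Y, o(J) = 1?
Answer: 89881/4 ≈ 22470.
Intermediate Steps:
A = 92
g(Y) = 1 + Y
K(a, d) = 4 (K(a, d) = -(1 - 5) = -1*(-4) = 4)
U(D) = 11/2 - D/8 (U(D) = -6 + (92 - D)/8 = -6 + (23/2 - D/8) = 11/2 - D/8)
(U(-14) + 22459) + K(-32, 153) = ((11/2 - 1/8*(-14)) + 22459) + 4 = ((11/2 + 7/4) + 22459) + 4 = (29/4 + 22459) + 4 = 89865/4 + 4 = 89881/4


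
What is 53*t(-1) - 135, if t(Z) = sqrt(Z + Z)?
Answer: -135 + 53*I*sqrt(2) ≈ -135.0 + 74.953*I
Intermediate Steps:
t(Z) = sqrt(2)*sqrt(Z) (t(Z) = sqrt(2*Z) = sqrt(2)*sqrt(Z))
53*t(-1) - 135 = 53*(sqrt(2)*sqrt(-1)) - 135 = 53*(sqrt(2)*I) - 135 = 53*(I*sqrt(2)) - 135 = 53*I*sqrt(2) - 135 = -135 + 53*I*sqrt(2)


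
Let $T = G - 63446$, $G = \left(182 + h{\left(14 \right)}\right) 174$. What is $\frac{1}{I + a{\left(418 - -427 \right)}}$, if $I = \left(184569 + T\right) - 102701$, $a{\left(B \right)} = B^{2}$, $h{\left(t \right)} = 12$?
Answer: $\frac{1}{766203} \approx 1.3051 \cdot 10^{-6}$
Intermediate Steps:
$G = 33756$ ($G = \left(182 + 12\right) 174 = 194 \cdot 174 = 33756$)
$T = -29690$ ($T = 33756 - 63446 = -29690$)
$I = 52178$ ($I = \left(184569 - 29690\right) - 102701 = 154879 - 102701 = 52178$)
$\frac{1}{I + a{\left(418 - -427 \right)}} = \frac{1}{52178 + \left(418 - -427\right)^{2}} = \frac{1}{52178 + \left(418 + 427\right)^{2}} = \frac{1}{52178 + 845^{2}} = \frac{1}{52178 + 714025} = \frac{1}{766203}$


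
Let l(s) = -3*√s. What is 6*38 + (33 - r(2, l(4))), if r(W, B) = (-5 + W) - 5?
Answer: 269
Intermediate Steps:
r(W, B) = -10 + W
6*38 + (33 - r(2, l(4))) = 6*38 + (33 - (-10 + 2)) = 228 + (33 - 1*(-8)) = 228 + (33 + 8) = 228 + 41 = 269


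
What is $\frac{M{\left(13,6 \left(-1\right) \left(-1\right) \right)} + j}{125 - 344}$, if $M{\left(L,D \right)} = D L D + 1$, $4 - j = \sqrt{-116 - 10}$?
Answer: $- \frac{473}{219} + \frac{i \sqrt{14}}{73} \approx -2.1598 + 0.051256 i$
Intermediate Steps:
$j = 4 - 3 i \sqrt{14}$ ($j = 4 - \sqrt{-116 - 10} = 4 - \sqrt{-126} = 4 - 3 i \sqrt{14} \approx 4.0 - 11.225 i$)
$M{\left(L,D \right)} = 1 + L D^{2}$ ($M{\left(L,D \right)} = L D^{2} + 1 = 1 + L D^{2}$)
$\frac{M{\left(13,6 \left(-1\right) \left(-1\right) \right)} + j}{125 - 344} = \frac{\left(1 + 13 \left(6 \left(-1\right) \left(-1\right)\right)^{2}\right) + \left(4 - 3 i \sqrt{14}\right)}{125 - 344} = \frac{\left(1 + 13 \left(\left(-6\right) \left(-1\right)\right)^{2}\right) + \left(4 - 3 i \sqrt{14}\right)}{-219} = \left(\left(1 + 13 \cdot 6^{2}\right) + \left(4 - 3 i \sqrt{14}\right)\right) \left(- \frac{1}{219}\right) = \left(\left(1 + 13 \cdot 36\right) + \left(4 - 3 i \sqrt{14}\right)\right) \left(- \frac{1}{219}\right) = \left(\left(1 + 468\right) + \left(4 - 3 i \sqrt{14}\right)\right) \left(- \frac{1}{219}\right) = \left(469 + \left(4 - 3 i \sqrt{14}\right)\right) \left(- \frac{1}{219}\right) = \left(473 - 3 i \sqrt{14}\right) \left(- \frac{1}{219}\right) = - \frac{473}{219} + \frac{i \sqrt{14}}{73}$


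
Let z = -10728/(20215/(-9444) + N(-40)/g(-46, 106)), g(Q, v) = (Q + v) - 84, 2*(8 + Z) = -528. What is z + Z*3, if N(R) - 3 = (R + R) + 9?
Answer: -11850480/727 ≈ -16301.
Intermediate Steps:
Z = -272 (Z = -8 + (½)*(-528) = -8 - 264 = -272)
g(Q, v) = -84 + Q + v
N(R) = 12 + 2*R (N(R) = 3 + ((R + R) + 9) = 3 + (2*R + 9) = 3 + (9 + 2*R) = 12 + 2*R)
z = -11257248/727 (z = -10728/(20215/(-9444) + (12 + 2*(-40))/(-84 - 46 + 106)) = -10728/(20215*(-1/9444) + (12 - 80)/(-24)) = -10728/(-20215/9444 - 68*(-1/24)) = -10728/(-20215/9444 + 17/6) = -10728/2181/3148 = -10728*3148/2181 = -11257248/727 ≈ -15485.)
z + Z*3 = -11257248/727 - 272*3 = -11257248/727 - 816 = -11850480/727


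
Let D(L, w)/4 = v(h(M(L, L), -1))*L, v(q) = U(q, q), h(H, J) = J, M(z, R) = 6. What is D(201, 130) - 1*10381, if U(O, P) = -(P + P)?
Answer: -8773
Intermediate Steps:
U(O, P) = -2*P
v(q) = -2*q
D(L, w) = 8*L (D(L, w) = 4*((-2*(-1))*L) = 4*(2*L) = 8*L)
D(201, 130) - 1*10381 = 8*201 - 1*10381 = 1608 - 10381 = -8773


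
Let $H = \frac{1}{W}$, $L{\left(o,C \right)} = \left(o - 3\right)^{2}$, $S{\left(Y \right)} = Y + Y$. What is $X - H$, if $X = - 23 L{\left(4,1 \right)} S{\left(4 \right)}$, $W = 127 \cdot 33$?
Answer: $- \frac{771145}{4191} \approx -184.0$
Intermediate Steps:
$S{\left(Y \right)} = 2 Y$
$L{\left(o,C \right)} = \left(-3 + o\right)^{2}$
$W = 4191$
$H = \frac{1}{4191} \approx 0.00023861$
$X = -184$ ($X = - 23 \left(-3 + 4\right)^{2} \cdot 2 \cdot 4 = - 23 \cdot 1^{2} \cdot 8 = \left(-23\right) 1 \cdot 8 = \left(-23\right) 8 = -184$)
$X - H = -184 - \frac{1}{4191} = - \frac{771145}{4191}$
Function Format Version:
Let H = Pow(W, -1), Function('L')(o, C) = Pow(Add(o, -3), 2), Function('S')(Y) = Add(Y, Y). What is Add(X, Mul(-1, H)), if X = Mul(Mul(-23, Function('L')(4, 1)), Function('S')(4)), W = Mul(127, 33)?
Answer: Rational(-771145, 4191) ≈ -184.00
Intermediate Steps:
Function('S')(Y) = Mul(2, Y)
Function('L')(o, C) = Pow(Add(-3, o), 2)
W = 4191
H = Rational(1, 4191) (H = Pow(4191, -1) = Rational(1, 4191) ≈ 0.00023861)
X = -184 (X = Mul(Mul(-23, Pow(Add(-3, 4), 2)), Mul(2, 4)) = Mul(Mul(-23, Pow(1, 2)), 8) = Mul(Mul(-23, 1), 8) = Mul(-23, 8) = -184)
Add(X, Mul(-1, H)) = Add(-184, Mul(-1, Rational(1, 4191))) = Add(-184, Rational(-1, 4191)) = Rational(-771145, 4191)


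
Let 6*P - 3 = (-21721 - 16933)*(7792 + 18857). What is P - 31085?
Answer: -343425651/2 ≈ -1.7171e+8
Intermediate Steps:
P = -343363481/2 (P = ½ + ((-21721 - 16933)*(7792 + 18857))/6 = ½ + (-38654*26649)/6 = ½ + (⅙)*(-1030090446) = ½ - 171681741 = -343363481/2 ≈ -1.7168e+8)
P - 31085 = -343363481/2 - 31085 = -343425651/2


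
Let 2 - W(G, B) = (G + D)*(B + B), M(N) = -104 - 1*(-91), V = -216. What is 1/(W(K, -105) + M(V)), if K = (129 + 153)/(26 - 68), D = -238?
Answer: -1/51401 ≈ -1.9455e-5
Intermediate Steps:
K = -47/7 (K = 282/(-42) = 282*(-1/42) = -47/7 ≈ -6.7143)
M(N) = -13 (M(N) = -104 + 91 = -13)
W(G, B) = 2 - 2*B*(-238 + G) (W(G, B) = 2 - (G - 238)*(B + B) = 2 - (-238 + G)*2*B = 2 - 2*B*(-238 + G))
1/(W(K, -105) + M(V)) = 1/((2 + 476*(-105) - 2*(-105)*(-47/7)) - 13) = 1/((2 - 49980 - 1410) - 13) = 1/(-51388 - 13) = 1/(-51401) = -1/51401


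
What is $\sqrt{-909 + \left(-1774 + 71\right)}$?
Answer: $2 i \sqrt{653} \approx 51.108 i$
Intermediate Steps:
$\sqrt{-909 + \left(-1774 + 71\right)} = \sqrt{-909 - 1703} = \sqrt{-2612} = 2 i \sqrt{653}$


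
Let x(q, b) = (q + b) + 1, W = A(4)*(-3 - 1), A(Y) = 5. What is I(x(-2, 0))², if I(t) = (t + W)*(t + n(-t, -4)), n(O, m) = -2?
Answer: 3969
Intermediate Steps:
W = -20 (W = 5*(-3 - 1) = 5*(-4) = -20)
x(q, b) = 1 + b + q (x(q, b) = (b + q) + 1 = 1 + b + q)
I(t) = (-20 + t)*(-2 + t) (I(t) = (t - 20)*(t - 2) = (-20 + t)*(-2 + t))
I(x(-2, 0))² = (40 + (1 + 0 - 2)² - 22*(1 + 0 - 2))² = (40 + (-1)² - 22*(-1))² = (40 + 1 + 22)² = 63² = 3969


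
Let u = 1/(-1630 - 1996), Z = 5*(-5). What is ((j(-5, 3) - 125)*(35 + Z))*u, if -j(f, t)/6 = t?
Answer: 715/1813 ≈ 0.39437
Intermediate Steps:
j(f, t) = -6*t
Z = -25
u = -1/3626 (u = 1/(-3626) = -1/3626 ≈ -0.00027579)
((j(-5, 3) - 125)*(35 + Z))*u = ((-6*3 - 125)*(35 - 25))*(-1/3626) = ((-18 - 125)*10)*(-1/3626) = -143*10*(-1/3626) = -1430*(-1/3626) = 715/1813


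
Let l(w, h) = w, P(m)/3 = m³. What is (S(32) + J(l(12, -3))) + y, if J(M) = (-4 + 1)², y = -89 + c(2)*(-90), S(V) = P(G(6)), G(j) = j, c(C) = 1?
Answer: 478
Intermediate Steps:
P(m) = 3*m³
S(V) = 648 (S(V) = 3*6³ = 3*216 = 648)
y = -179 (y = -89 + 1*(-90) = -89 - 90 = -179)
J(M) = 9 (J(M) = (-3)² = 9)
(S(32) + J(l(12, -3))) + y = (648 + 9) - 179 = 657 - 179 = 478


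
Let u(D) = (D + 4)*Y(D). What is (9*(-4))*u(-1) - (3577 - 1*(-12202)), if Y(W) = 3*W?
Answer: -15455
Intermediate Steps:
u(D) = 3*D*(4 + D) (u(D) = (D + 4)*(3*D) = (4 + D)*(3*D) = 3*D*(4 + D))
(9*(-4))*u(-1) - (3577 - 1*(-12202)) = (9*(-4))*(3*(-1)*(4 - 1)) - (3577 - 1*(-12202)) = -108*(-1)*3 - (3577 + 12202) = -36*(-9) - 1*15779 = 324 - 15779 = -15455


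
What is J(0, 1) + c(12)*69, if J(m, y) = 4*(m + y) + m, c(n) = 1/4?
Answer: 85/4 ≈ 21.250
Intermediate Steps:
c(n) = ¼
J(m, y) = 4*y + 5*m (J(m, y) = (4*m + 4*y) + m = 4*y + 5*m)
J(0, 1) + c(12)*69 = (4*1 + 5*0) + (¼)*69 = (4 + 0) + 69/4 = 4 + 69/4 = 85/4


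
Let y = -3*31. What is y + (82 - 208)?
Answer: -219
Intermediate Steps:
y = -93
y + (82 - 208) = -93 + (82 - 208) = -93 - 126 = -219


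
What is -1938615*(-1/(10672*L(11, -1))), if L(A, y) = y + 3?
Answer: 1938615/21344 ≈ 90.827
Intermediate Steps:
L(A, y) = 3 + y
-1938615*(-1/(10672*L(11, -1))) = -1938615*(-1/(10672*(3 - 1))) = -1938615/(2*(-10672)) = -1938615/(-21344) = -1938615*(-1/21344) = 1938615/21344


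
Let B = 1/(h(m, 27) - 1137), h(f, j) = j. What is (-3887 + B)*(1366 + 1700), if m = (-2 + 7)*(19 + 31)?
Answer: -2204745781/185 ≈ -1.1918e+7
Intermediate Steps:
m = 250 (m = 5*50 = 250)
B = -1/1110 (B = 1/(27 - 1137) = 1/(-1110) = -1/1110 ≈ -0.00090090)
(-3887 + B)*(1366 + 1700) = (-3887 - 1/1110)*(1366 + 1700) = -4314571/1110*3066 = -2204745781/185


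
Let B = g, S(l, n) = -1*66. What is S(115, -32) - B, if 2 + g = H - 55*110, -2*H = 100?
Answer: 6036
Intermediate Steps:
H = -50 (H = -½*100 = -50)
S(l, n) = -66
g = -6102 (g = -2 + (-50 - 55*110) = -2 + (-50 - 6050) = -2 - 6100 = -6102)
B = -6102
S(115, -32) - B = -66 - 1*(-6102) = -66 + 6102 = 6036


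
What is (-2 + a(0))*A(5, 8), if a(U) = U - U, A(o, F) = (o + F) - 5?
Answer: -16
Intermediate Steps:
A(o, F) = -5 + F + o (A(o, F) = (F + o) - 5 = -5 + F + o)
a(U) = 0
(-2 + a(0))*A(5, 8) = (-2 + 0)*(-5 + 8 + 5) = -2*8 = -16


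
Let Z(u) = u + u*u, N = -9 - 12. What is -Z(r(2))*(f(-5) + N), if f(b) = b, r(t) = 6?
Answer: 1092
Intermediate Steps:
N = -21
Z(u) = u + u²
-Z(r(2))*(f(-5) + N) = -6*(1 + 6)*(-5 - 21) = -6*7*(-26) = -42*(-26) = -1*(-1092) = 1092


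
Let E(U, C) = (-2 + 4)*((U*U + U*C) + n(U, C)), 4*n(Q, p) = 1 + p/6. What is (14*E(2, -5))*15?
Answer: -5005/2 ≈ -2502.5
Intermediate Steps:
n(Q, p) = ¼ + p/24 (n(Q, p) = (1 + p/6)/4 = ¼ + p/24)
E(U, C) = ½ + 2*U² + C/12 + 2*C*U (E(U, C) = (-2 + 4)*((U*U + U*C) + (¼ + C/24)) = 2*((U² + C*U) + (¼ + C/24)) = 2*(¼ + U² + C/24 + C*U) = ½ + 2*U² + C/12 + 2*C*U)
(14*E(2, -5))*15 = (14*(½ + 2*2² + (1/12)*(-5) + 2*(-5)*2))*15 = (14*(½ + 2*4 - 5/12 - 20))*15 = (14*(½ + 8 - 5/12 - 20))*15 = (14*(-143/12))*15 = -1001/6*15 = -5005/2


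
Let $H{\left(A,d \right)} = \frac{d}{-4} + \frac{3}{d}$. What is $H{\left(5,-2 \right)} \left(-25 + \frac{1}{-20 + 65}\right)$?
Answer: $\frac{1124}{45} \approx 24.978$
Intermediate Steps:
$H{\left(A,d \right)} = \frac{3}{d} - \frac{d}{4}$ ($H{\left(A,d \right)} = d \left(- \frac{1}{4}\right) + \frac{3}{d} = - \frac{d}{4} + \frac{3}{d} = \frac{3}{d} - \frac{d}{4}$)
$H{\left(5,-2 \right)} \left(-25 + \frac{1}{-20 + 65}\right) = \left(\frac{3}{-2} - - \frac{1}{2}\right) \left(-25 + \frac{1}{-20 + 65}\right) = \left(3 \left(- \frac{1}{2}\right) + \frac{1}{2}\right) \left(-25 + \frac{1}{45}\right) = \left(- \frac{3}{2} + \frac{1}{2}\right) \left(-25 + \frac{1}{45}\right) = \left(-1\right) \left(- \frac{1124}{45}\right) = \frac{1124}{45}$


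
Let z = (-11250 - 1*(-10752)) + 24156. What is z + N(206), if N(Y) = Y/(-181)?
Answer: 4281892/181 ≈ 23657.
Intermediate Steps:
N(Y) = -Y/181 (N(Y) = Y*(-1/181) = -Y/181)
z = 23658 (z = (-11250 + 10752) + 24156 = -498 + 24156 = 23658)
z + N(206) = 23658 - 1/181*206 = 23658 - 206/181 = 4281892/181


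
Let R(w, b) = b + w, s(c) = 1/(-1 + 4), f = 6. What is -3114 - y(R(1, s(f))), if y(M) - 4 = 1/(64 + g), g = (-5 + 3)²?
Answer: -212025/68 ≈ -3118.0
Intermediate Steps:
g = 4 (g = (-2)² = 4)
s(c) = ⅓ (s(c) = 1/3 = ⅓)
y(M) = 273/68 (y(M) = 4 + 1/(64 + 4) = 4 + 1/68 = 273/68)
-3114 - y(R(1, s(f))) = -3114 - 1*273/68 = -3114 - 273/68 = -212025/68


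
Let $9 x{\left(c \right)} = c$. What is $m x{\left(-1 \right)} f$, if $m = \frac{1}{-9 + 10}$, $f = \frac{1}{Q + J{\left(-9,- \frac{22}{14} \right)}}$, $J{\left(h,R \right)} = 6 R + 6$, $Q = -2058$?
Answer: $\frac{7}{129870} \approx 5.39 \cdot 10^{-5}$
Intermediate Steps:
$J{\left(h,R \right)} = 6 + 6 R$
$x{\left(c \right)} = \frac{c}{9}$
$f = - \frac{7}{14430}$ ($f = \frac{1}{-2058 + \left(6 + 6 \left(- \frac{22}{14}\right)\right)} = \frac{1}{-2058 + \left(6 + 6 \left(\left(-22\right) \frac{1}{14}\right)\right)} = \frac{1}{-2058 + \left(6 + 6 \left(- \frac{11}{7}\right)\right)} = \frac{1}{-2058 + \left(6 - \frac{66}{7}\right)} = \frac{1}{-2058 - \frac{24}{7}} = \frac{1}{- \frac{14430}{7}} = - \frac{7}{14430} \approx -0.0004851$)
$m = 1$ ($m = 1^{-1} = 1$)
$m x{\left(-1 \right)} f = 1 \cdot \frac{1}{9} \left(-1\right) \left(- \frac{7}{14430}\right) = 1 \left(- \frac{1}{9}\right) \left(- \frac{7}{14430}\right) = \left(- \frac{1}{9}\right) \left(- \frac{7}{14430}\right) = \frac{7}{129870}$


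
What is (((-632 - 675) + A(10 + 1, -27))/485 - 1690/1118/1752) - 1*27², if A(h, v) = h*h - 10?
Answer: -26726306221/36537960 ≈ -731.47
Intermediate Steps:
A(h, v) = -10 + h² (A(h, v) = h² - 10 = -10 + h²)
(((-632 - 675) + A(10 + 1, -27))/485 - 1690/1118/1752) - 1*27² = (((-632 - 675) + (-10 + (10 + 1)²))/485 - 1690/1118/1752) - 1*27² = ((-1307 + (-10 + 11²))*(1/485) - 1690*1/1118*(1/1752)) - 1*729 = ((-1307 + (-10 + 121))*(1/485) - 65/43*1/1752) - 729 = ((-1307 + 111)*(1/485) - 65/75336) - 729 = (-1196*1/485 - 65/75336) - 729 = (-1196/485 - 65/75336) - 729 = -90133381/36537960 - 729 = -26726306221/36537960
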